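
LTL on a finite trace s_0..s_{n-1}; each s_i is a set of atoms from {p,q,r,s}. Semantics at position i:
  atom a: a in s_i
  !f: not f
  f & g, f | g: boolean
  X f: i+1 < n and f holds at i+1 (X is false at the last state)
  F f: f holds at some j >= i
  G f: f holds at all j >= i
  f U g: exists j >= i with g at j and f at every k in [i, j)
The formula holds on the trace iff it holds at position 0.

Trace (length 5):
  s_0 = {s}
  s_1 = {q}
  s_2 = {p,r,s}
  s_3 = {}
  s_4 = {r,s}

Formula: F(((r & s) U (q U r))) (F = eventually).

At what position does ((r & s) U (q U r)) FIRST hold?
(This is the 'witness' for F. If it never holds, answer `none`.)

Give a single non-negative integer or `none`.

s_0={s}: ((r & s) U (q U r))=False (r & s)=False r=False s=True (q U r)=False q=False
s_1={q}: ((r & s) U (q U r))=True (r & s)=False r=False s=False (q U r)=True q=True
s_2={p,r,s}: ((r & s) U (q U r))=True (r & s)=True r=True s=True (q U r)=True q=False
s_3={}: ((r & s) U (q U r))=False (r & s)=False r=False s=False (q U r)=False q=False
s_4={r,s}: ((r & s) U (q U r))=True (r & s)=True r=True s=True (q U r)=True q=False
F(((r & s) U (q U r))) holds; first witness at position 1.

Answer: 1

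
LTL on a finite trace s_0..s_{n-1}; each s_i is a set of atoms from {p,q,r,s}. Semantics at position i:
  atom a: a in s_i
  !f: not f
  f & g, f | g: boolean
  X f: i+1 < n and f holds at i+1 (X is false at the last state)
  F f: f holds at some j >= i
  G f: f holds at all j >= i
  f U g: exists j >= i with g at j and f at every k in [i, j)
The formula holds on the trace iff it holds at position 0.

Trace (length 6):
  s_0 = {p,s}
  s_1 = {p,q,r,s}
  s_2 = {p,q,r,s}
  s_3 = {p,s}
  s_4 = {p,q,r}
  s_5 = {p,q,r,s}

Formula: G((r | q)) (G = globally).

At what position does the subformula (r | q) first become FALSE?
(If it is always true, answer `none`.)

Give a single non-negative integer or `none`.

Answer: 0

Derivation:
s_0={p,s}: (r | q)=False r=False q=False
s_1={p,q,r,s}: (r | q)=True r=True q=True
s_2={p,q,r,s}: (r | q)=True r=True q=True
s_3={p,s}: (r | q)=False r=False q=False
s_4={p,q,r}: (r | q)=True r=True q=True
s_5={p,q,r,s}: (r | q)=True r=True q=True
G((r | q)) holds globally = False
First violation at position 0.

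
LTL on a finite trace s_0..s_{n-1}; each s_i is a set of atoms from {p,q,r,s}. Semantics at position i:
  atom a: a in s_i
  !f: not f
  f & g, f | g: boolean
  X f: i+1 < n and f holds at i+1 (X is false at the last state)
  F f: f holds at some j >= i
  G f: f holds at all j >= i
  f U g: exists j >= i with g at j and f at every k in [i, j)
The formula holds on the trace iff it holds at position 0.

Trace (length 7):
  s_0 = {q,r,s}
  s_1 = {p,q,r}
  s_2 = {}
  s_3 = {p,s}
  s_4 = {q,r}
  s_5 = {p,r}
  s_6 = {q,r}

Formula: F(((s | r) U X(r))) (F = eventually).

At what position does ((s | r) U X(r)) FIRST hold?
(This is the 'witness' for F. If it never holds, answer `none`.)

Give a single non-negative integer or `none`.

Answer: 0

Derivation:
s_0={q,r,s}: ((s | r) U X(r))=True (s | r)=True s=True r=True X(r)=True
s_1={p,q,r}: ((s | r) U X(r))=False (s | r)=True s=False r=True X(r)=False
s_2={}: ((s | r) U X(r))=False (s | r)=False s=False r=False X(r)=False
s_3={p,s}: ((s | r) U X(r))=True (s | r)=True s=True r=False X(r)=True
s_4={q,r}: ((s | r) U X(r))=True (s | r)=True s=False r=True X(r)=True
s_5={p,r}: ((s | r) U X(r))=True (s | r)=True s=False r=True X(r)=True
s_6={q,r}: ((s | r) U X(r))=False (s | r)=True s=False r=True X(r)=False
F(((s | r) U X(r))) holds; first witness at position 0.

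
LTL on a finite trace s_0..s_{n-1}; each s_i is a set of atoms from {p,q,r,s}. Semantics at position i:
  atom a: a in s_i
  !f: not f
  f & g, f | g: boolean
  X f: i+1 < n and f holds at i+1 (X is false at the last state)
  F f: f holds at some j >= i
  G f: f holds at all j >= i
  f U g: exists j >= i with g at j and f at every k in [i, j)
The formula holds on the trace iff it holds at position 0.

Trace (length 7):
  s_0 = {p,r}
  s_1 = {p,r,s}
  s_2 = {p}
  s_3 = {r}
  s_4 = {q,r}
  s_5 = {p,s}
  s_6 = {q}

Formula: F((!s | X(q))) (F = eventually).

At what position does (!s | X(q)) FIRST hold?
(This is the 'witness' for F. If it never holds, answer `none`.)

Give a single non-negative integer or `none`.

Answer: 0

Derivation:
s_0={p,r}: (!s | X(q))=True !s=True s=False X(q)=False q=False
s_1={p,r,s}: (!s | X(q))=False !s=False s=True X(q)=False q=False
s_2={p}: (!s | X(q))=True !s=True s=False X(q)=False q=False
s_3={r}: (!s | X(q))=True !s=True s=False X(q)=True q=False
s_4={q,r}: (!s | X(q))=True !s=True s=False X(q)=False q=True
s_5={p,s}: (!s | X(q))=True !s=False s=True X(q)=True q=False
s_6={q}: (!s | X(q))=True !s=True s=False X(q)=False q=True
F((!s | X(q))) holds; first witness at position 0.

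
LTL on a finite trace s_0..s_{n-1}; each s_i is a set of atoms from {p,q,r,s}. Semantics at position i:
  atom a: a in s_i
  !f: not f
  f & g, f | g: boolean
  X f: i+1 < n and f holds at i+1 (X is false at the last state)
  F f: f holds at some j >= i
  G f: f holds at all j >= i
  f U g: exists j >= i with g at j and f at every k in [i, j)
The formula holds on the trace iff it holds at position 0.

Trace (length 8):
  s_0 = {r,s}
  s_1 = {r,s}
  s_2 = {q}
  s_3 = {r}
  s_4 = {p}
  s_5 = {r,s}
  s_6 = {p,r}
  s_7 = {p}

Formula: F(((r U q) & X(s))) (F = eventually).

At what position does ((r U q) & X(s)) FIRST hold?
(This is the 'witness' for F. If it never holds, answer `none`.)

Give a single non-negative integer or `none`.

Answer: 0

Derivation:
s_0={r,s}: ((r U q) & X(s))=True (r U q)=True r=True q=False X(s)=True s=True
s_1={r,s}: ((r U q) & X(s))=False (r U q)=True r=True q=False X(s)=False s=True
s_2={q}: ((r U q) & X(s))=False (r U q)=True r=False q=True X(s)=False s=False
s_3={r}: ((r U q) & X(s))=False (r U q)=False r=True q=False X(s)=False s=False
s_4={p}: ((r U q) & X(s))=False (r U q)=False r=False q=False X(s)=True s=False
s_5={r,s}: ((r U q) & X(s))=False (r U q)=False r=True q=False X(s)=False s=True
s_6={p,r}: ((r U q) & X(s))=False (r U q)=False r=True q=False X(s)=False s=False
s_7={p}: ((r U q) & X(s))=False (r U q)=False r=False q=False X(s)=False s=False
F(((r U q) & X(s))) holds; first witness at position 0.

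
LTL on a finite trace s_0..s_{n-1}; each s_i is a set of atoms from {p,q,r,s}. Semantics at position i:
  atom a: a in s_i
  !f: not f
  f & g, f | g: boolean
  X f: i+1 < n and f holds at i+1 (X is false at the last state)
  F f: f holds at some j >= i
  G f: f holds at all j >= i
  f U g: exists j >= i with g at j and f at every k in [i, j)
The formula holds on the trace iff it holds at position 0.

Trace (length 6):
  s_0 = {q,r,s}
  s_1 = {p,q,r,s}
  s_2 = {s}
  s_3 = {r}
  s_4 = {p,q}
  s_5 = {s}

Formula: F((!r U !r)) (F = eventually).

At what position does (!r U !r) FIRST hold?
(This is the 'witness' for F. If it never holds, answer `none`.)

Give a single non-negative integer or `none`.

s_0={q,r,s}: (!r U !r)=False !r=False r=True
s_1={p,q,r,s}: (!r U !r)=False !r=False r=True
s_2={s}: (!r U !r)=True !r=True r=False
s_3={r}: (!r U !r)=False !r=False r=True
s_4={p,q}: (!r U !r)=True !r=True r=False
s_5={s}: (!r U !r)=True !r=True r=False
F((!r U !r)) holds; first witness at position 2.

Answer: 2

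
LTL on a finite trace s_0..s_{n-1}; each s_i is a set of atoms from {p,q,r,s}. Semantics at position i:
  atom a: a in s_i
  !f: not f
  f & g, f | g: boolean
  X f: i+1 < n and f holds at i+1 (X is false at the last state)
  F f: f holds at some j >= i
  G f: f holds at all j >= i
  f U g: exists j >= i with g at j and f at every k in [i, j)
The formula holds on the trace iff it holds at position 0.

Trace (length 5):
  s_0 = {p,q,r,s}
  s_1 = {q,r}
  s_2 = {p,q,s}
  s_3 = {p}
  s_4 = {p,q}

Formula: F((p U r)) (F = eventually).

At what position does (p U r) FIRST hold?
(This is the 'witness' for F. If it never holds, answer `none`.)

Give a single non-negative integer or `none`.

s_0={p,q,r,s}: (p U r)=True p=True r=True
s_1={q,r}: (p U r)=True p=False r=True
s_2={p,q,s}: (p U r)=False p=True r=False
s_3={p}: (p U r)=False p=True r=False
s_4={p,q}: (p U r)=False p=True r=False
F((p U r)) holds; first witness at position 0.

Answer: 0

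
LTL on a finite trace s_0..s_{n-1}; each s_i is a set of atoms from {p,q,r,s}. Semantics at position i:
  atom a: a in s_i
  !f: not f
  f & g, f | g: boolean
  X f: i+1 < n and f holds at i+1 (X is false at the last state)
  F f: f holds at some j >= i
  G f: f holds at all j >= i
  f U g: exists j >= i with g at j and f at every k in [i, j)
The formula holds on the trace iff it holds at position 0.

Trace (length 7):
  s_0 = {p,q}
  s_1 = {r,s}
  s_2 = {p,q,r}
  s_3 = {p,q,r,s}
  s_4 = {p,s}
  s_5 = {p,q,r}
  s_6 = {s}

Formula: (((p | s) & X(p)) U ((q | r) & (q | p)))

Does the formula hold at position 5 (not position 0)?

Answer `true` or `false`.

s_0={p,q}: (((p | s) & X(p)) U ((q | r) & (q | p)))=True ((p | s) & X(p))=False (p | s)=True p=True s=False X(p)=False ((q | r) & (q | p))=True (q | r)=True q=True r=False (q | p)=True
s_1={r,s}: (((p | s) & X(p)) U ((q | r) & (q | p)))=True ((p | s) & X(p))=True (p | s)=True p=False s=True X(p)=True ((q | r) & (q | p))=False (q | r)=True q=False r=True (q | p)=False
s_2={p,q,r}: (((p | s) & X(p)) U ((q | r) & (q | p)))=True ((p | s) & X(p))=True (p | s)=True p=True s=False X(p)=True ((q | r) & (q | p))=True (q | r)=True q=True r=True (q | p)=True
s_3={p,q,r,s}: (((p | s) & X(p)) U ((q | r) & (q | p)))=True ((p | s) & X(p))=True (p | s)=True p=True s=True X(p)=True ((q | r) & (q | p))=True (q | r)=True q=True r=True (q | p)=True
s_4={p,s}: (((p | s) & X(p)) U ((q | r) & (q | p)))=True ((p | s) & X(p))=True (p | s)=True p=True s=True X(p)=True ((q | r) & (q | p))=False (q | r)=False q=False r=False (q | p)=True
s_5={p,q,r}: (((p | s) & X(p)) U ((q | r) & (q | p)))=True ((p | s) & X(p))=False (p | s)=True p=True s=False X(p)=False ((q | r) & (q | p))=True (q | r)=True q=True r=True (q | p)=True
s_6={s}: (((p | s) & X(p)) U ((q | r) & (q | p)))=False ((p | s) & X(p))=False (p | s)=True p=False s=True X(p)=False ((q | r) & (q | p))=False (q | r)=False q=False r=False (q | p)=False
Evaluating at position 5: result = True

Answer: true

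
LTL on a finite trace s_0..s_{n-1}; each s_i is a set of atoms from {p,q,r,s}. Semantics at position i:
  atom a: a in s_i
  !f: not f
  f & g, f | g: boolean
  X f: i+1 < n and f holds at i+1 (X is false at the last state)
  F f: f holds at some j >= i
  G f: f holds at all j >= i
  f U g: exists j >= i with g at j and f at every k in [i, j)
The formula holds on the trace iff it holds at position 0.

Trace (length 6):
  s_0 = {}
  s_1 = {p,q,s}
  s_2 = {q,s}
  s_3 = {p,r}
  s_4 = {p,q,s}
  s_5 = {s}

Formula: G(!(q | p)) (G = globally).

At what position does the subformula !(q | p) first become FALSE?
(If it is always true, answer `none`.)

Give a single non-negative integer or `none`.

s_0={}: !(q | p)=True (q | p)=False q=False p=False
s_1={p,q,s}: !(q | p)=False (q | p)=True q=True p=True
s_2={q,s}: !(q | p)=False (q | p)=True q=True p=False
s_3={p,r}: !(q | p)=False (q | p)=True q=False p=True
s_4={p,q,s}: !(q | p)=False (q | p)=True q=True p=True
s_5={s}: !(q | p)=True (q | p)=False q=False p=False
G(!(q | p)) holds globally = False
First violation at position 1.

Answer: 1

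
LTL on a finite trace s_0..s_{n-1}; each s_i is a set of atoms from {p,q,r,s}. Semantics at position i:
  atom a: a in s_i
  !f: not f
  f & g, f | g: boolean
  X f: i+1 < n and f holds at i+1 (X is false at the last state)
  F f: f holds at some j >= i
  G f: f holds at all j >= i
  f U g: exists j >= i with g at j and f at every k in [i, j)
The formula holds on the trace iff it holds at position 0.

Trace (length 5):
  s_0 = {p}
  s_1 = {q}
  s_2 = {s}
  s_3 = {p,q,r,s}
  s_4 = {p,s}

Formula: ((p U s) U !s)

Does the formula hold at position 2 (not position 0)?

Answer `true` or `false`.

s_0={p}: ((p U s) U !s)=True (p U s)=False p=True s=False !s=True
s_1={q}: ((p U s) U !s)=True (p U s)=False p=False s=False !s=True
s_2={s}: ((p U s) U !s)=False (p U s)=True p=False s=True !s=False
s_3={p,q,r,s}: ((p U s) U !s)=False (p U s)=True p=True s=True !s=False
s_4={p,s}: ((p U s) U !s)=False (p U s)=True p=True s=True !s=False
Evaluating at position 2: result = False

Answer: false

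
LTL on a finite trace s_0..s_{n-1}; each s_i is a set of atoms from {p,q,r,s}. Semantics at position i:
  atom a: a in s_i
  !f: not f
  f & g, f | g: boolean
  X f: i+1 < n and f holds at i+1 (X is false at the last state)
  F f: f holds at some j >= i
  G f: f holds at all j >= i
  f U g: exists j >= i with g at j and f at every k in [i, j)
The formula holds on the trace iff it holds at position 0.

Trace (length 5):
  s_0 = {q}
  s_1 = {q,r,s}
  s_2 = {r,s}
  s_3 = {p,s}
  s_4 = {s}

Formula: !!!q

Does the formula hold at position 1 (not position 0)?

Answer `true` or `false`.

Answer: false

Derivation:
s_0={q}: !!!q=False !!q=True !q=False q=True
s_1={q,r,s}: !!!q=False !!q=True !q=False q=True
s_2={r,s}: !!!q=True !!q=False !q=True q=False
s_3={p,s}: !!!q=True !!q=False !q=True q=False
s_4={s}: !!!q=True !!q=False !q=True q=False
Evaluating at position 1: result = False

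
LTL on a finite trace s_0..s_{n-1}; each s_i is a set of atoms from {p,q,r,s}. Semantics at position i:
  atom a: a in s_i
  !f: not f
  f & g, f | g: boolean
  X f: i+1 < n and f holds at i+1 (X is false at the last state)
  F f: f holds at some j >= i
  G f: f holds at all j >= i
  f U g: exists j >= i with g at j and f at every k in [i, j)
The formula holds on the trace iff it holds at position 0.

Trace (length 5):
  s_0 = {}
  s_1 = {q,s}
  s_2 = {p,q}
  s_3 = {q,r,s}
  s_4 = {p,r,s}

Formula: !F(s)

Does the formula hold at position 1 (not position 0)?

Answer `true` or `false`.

Answer: false

Derivation:
s_0={}: !F(s)=False F(s)=True s=False
s_1={q,s}: !F(s)=False F(s)=True s=True
s_2={p,q}: !F(s)=False F(s)=True s=False
s_3={q,r,s}: !F(s)=False F(s)=True s=True
s_4={p,r,s}: !F(s)=False F(s)=True s=True
Evaluating at position 1: result = False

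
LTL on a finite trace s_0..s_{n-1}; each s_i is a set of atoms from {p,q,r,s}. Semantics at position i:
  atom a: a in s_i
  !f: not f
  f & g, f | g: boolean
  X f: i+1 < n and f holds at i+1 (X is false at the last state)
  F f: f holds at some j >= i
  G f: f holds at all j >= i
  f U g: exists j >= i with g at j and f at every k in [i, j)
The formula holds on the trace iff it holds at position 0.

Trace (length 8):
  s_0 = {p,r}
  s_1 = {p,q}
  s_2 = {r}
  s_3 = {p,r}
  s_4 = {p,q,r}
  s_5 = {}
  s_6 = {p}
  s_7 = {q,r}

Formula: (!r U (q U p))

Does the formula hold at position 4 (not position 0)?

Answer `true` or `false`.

Answer: true

Derivation:
s_0={p,r}: (!r U (q U p))=True !r=False r=True (q U p)=True q=False p=True
s_1={p,q}: (!r U (q U p))=True !r=True r=False (q U p)=True q=True p=True
s_2={r}: (!r U (q U p))=False !r=False r=True (q U p)=False q=False p=False
s_3={p,r}: (!r U (q U p))=True !r=False r=True (q U p)=True q=False p=True
s_4={p,q,r}: (!r U (q U p))=True !r=False r=True (q U p)=True q=True p=True
s_5={}: (!r U (q U p))=True !r=True r=False (q U p)=False q=False p=False
s_6={p}: (!r U (q U p))=True !r=True r=False (q U p)=True q=False p=True
s_7={q,r}: (!r U (q U p))=False !r=False r=True (q U p)=False q=True p=False
Evaluating at position 4: result = True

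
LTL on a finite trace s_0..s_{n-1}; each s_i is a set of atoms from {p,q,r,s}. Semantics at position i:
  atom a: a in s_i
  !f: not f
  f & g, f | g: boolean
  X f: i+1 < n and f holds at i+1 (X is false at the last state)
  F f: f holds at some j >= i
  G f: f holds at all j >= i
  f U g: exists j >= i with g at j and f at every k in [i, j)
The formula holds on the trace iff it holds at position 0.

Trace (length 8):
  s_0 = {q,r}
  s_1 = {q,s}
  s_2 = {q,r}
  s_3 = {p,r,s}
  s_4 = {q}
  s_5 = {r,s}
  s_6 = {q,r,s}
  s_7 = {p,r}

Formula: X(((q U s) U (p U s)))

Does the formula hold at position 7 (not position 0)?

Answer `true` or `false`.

s_0={q,r}: X(((q U s) U (p U s)))=True ((q U s) U (p U s))=True (q U s)=True q=True s=False (p U s)=False p=False
s_1={q,s}: X(((q U s) U (p U s)))=True ((q U s) U (p U s))=True (q U s)=True q=True s=True (p U s)=True p=False
s_2={q,r}: X(((q U s) U (p U s)))=True ((q U s) U (p U s))=True (q U s)=True q=True s=False (p U s)=False p=False
s_3={p,r,s}: X(((q U s) U (p U s)))=True ((q U s) U (p U s))=True (q U s)=True q=False s=True (p U s)=True p=True
s_4={q}: X(((q U s) U (p U s)))=True ((q U s) U (p U s))=True (q U s)=True q=True s=False (p U s)=False p=False
s_5={r,s}: X(((q U s) U (p U s)))=True ((q U s) U (p U s))=True (q U s)=True q=False s=True (p U s)=True p=False
s_6={q,r,s}: X(((q U s) U (p U s)))=False ((q U s) U (p U s))=True (q U s)=True q=True s=True (p U s)=True p=False
s_7={p,r}: X(((q U s) U (p U s)))=False ((q U s) U (p U s))=False (q U s)=False q=False s=False (p U s)=False p=True
Evaluating at position 7: result = False

Answer: false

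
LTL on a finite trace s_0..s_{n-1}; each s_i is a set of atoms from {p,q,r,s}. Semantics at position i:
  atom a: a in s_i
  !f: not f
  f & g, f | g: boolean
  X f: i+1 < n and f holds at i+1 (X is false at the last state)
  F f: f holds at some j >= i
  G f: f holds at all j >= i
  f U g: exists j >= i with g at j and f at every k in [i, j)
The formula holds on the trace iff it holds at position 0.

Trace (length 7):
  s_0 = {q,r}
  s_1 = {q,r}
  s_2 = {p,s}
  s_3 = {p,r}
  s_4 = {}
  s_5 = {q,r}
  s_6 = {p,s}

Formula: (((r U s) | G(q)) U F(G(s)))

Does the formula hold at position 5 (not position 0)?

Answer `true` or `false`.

s_0={q,r}: (((r U s) | G(q)) U F(G(s)))=True ((r U s) | G(q))=True (r U s)=True r=True s=False G(q)=False q=True F(G(s))=True G(s)=False
s_1={q,r}: (((r U s) | G(q)) U F(G(s)))=True ((r U s) | G(q))=True (r U s)=True r=True s=False G(q)=False q=True F(G(s))=True G(s)=False
s_2={p,s}: (((r U s) | G(q)) U F(G(s)))=True ((r U s) | G(q))=True (r U s)=True r=False s=True G(q)=False q=False F(G(s))=True G(s)=False
s_3={p,r}: (((r U s) | G(q)) U F(G(s)))=True ((r U s) | G(q))=False (r U s)=False r=True s=False G(q)=False q=False F(G(s))=True G(s)=False
s_4={}: (((r U s) | G(q)) U F(G(s)))=True ((r U s) | G(q))=False (r U s)=False r=False s=False G(q)=False q=False F(G(s))=True G(s)=False
s_5={q,r}: (((r U s) | G(q)) U F(G(s)))=True ((r U s) | G(q))=True (r U s)=True r=True s=False G(q)=False q=True F(G(s))=True G(s)=False
s_6={p,s}: (((r U s) | G(q)) U F(G(s)))=True ((r U s) | G(q))=True (r U s)=True r=False s=True G(q)=False q=False F(G(s))=True G(s)=True
Evaluating at position 5: result = True

Answer: true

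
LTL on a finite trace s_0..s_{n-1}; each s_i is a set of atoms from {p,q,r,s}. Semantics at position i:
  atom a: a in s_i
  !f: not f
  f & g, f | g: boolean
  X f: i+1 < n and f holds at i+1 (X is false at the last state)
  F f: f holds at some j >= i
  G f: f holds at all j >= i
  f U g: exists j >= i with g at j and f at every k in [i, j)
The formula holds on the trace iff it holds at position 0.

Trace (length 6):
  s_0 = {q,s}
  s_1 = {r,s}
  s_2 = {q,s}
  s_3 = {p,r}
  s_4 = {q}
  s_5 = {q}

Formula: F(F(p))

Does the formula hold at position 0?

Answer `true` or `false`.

Answer: true

Derivation:
s_0={q,s}: F(F(p))=True F(p)=True p=False
s_1={r,s}: F(F(p))=True F(p)=True p=False
s_2={q,s}: F(F(p))=True F(p)=True p=False
s_3={p,r}: F(F(p))=True F(p)=True p=True
s_4={q}: F(F(p))=False F(p)=False p=False
s_5={q}: F(F(p))=False F(p)=False p=False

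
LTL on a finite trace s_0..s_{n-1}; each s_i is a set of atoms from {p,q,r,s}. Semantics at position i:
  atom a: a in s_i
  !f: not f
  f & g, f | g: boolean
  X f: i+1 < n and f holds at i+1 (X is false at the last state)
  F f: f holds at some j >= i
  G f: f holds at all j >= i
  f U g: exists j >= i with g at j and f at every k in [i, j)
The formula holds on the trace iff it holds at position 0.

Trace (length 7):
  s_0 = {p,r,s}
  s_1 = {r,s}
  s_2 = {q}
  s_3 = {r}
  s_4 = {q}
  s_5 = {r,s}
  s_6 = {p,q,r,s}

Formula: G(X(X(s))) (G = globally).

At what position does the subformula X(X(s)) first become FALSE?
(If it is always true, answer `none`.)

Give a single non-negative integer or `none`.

Answer: 0

Derivation:
s_0={p,r,s}: X(X(s))=False X(s)=True s=True
s_1={r,s}: X(X(s))=False X(s)=False s=True
s_2={q}: X(X(s))=False X(s)=False s=False
s_3={r}: X(X(s))=True X(s)=False s=False
s_4={q}: X(X(s))=True X(s)=True s=False
s_5={r,s}: X(X(s))=False X(s)=True s=True
s_6={p,q,r,s}: X(X(s))=False X(s)=False s=True
G(X(X(s))) holds globally = False
First violation at position 0.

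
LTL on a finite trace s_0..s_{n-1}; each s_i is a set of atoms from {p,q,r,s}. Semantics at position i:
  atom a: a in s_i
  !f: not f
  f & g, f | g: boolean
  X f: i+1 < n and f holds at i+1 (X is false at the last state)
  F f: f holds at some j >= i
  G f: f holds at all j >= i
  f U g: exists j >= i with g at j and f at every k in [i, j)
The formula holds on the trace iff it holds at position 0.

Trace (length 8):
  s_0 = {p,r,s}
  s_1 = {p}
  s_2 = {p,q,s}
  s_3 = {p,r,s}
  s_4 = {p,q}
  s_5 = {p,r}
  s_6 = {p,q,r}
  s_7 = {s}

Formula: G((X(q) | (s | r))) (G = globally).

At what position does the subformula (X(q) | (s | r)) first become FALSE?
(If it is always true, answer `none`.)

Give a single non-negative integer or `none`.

Answer: 4

Derivation:
s_0={p,r,s}: (X(q) | (s | r))=True X(q)=False q=False (s | r)=True s=True r=True
s_1={p}: (X(q) | (s | r))=True X(q)=True q=False (s | r)=False s=False r=False
s_2={p,q,s}: (X(q) | (s | r))=True X(q)=False q=True (s | r)=True s=True r=False
s_3={p,r,s}: (X(q) | (s | r))=True X(q)=True q=False (s | r)=True s=True r=True
s_4={p,q}: (X(q) | (s | r))=False X(q)=False q=True (s | r)=False s=False r=False
s_5={p,r}: (X(q) | (s | r))=True X(q)=True q=False (s | r)=True s=False r=True
s_6={p,q,r}: (X(q) | (s | r))=True X(q)=False q=True (s | r)=True s=False r=True
s_7={s}: (X(q) | (s | r))=True X(q)=False q=False (s | r)=True s=True r=False
G((X(q) | (s | r))) holds globally = False
First violation at position 4.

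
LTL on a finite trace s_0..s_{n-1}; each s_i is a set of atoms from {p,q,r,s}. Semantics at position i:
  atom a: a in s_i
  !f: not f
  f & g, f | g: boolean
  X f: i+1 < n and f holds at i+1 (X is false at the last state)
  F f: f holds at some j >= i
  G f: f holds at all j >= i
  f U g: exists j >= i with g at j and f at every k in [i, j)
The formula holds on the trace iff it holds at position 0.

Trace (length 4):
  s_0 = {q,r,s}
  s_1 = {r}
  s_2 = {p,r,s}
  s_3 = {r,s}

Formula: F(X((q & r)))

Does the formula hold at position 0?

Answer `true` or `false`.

Answer: false

Derivation:
s_0={q,r,s}: F(X((q & r)))=False X((q & r))=False (q & r)=True q=True r=True
s_1={r}: F(X((q & r)))=False X((q & r))=False (q & r)=False q=False r=True
s_2={p,r,s}: F(X((q & r)))=False X((q & r))=False (q & r)=False q=False r=True
s_3={r,s}: F(X((q & r)))=False X((q & r))=False (q & r)=False q=False r=True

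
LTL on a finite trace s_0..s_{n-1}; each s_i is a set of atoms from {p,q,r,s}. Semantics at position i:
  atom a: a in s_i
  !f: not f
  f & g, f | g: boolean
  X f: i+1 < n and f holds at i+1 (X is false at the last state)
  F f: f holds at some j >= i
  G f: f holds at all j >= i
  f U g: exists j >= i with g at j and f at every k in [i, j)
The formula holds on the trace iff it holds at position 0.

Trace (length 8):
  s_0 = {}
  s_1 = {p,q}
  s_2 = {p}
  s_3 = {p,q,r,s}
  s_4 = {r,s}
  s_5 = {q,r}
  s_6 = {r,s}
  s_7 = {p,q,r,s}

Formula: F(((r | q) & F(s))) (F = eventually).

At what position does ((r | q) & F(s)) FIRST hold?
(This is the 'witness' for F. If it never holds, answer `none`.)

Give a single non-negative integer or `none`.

Answer: 1

Derivation:
s_0={}: ((r | q) & F(s))=False (r | q)=False r=False q=False F(s)=True s=False
s_1={p,q}: ((r | q) & F(s))=True (r | q)=True r=False q=True F(s)=True s=False
s_2={p}: ((r | q) & F(s))=False (r | q)=False r=False q=False F(s)=True s=False
s_3={p,q,r,s}: ((r | q) & F(s))=True (r | q)=True r=True q=True F(s)=True s=True
s_4={r,s}: ((r | q) & F(s))=True (r | q)=True r=True q=False F(s)=True s=True
s_5={q,r}: ((r | q) & F(s))=True (r | q)=True r=True q=True F(s)=True s=False
s_6={r,s}: ((r | q) & F(s))=True (r | q)=True r=True q=False F(s)=True s=True
s_7={p,q,r,s}: ((r | q) & F(s))=True (r | q)=True r=True q=True F(s)=True s=True
F(((r | q) & F(s))) holds; first witness at position 1.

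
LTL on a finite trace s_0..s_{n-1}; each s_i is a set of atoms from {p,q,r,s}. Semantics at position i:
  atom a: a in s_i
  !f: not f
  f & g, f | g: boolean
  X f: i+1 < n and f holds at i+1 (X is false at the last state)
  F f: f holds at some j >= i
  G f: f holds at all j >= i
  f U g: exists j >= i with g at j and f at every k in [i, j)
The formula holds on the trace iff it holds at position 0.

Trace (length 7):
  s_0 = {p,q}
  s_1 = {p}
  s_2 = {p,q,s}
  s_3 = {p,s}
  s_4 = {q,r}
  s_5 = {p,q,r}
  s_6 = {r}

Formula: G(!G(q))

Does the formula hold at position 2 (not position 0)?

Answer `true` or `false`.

Answer: true

Derivation:
s_0={p,q}: G(!G(q))=True !G(q)=True G(q)=False q=True
s_1={p}: G(!G(q))=True !G(q)=True G(q)=False q=False
s_2={p,q,s}: G(!G(q))=True !G(q)=True G(q)=False q=True
s_3={p,s}: G(!G(q))=True !G(q)=True G(q)=False q=False
s_4={q,r}: G(!G(q))=True !G(q)=True G(q)=False q=True
s_5={p,q,r}: G(!G(q))=True !G(q)=True G(q)=False q=True
s_6={r}: G(!G(q))=True !G(q)=True G(q)=False q=False
Evaluating at position 2: result = True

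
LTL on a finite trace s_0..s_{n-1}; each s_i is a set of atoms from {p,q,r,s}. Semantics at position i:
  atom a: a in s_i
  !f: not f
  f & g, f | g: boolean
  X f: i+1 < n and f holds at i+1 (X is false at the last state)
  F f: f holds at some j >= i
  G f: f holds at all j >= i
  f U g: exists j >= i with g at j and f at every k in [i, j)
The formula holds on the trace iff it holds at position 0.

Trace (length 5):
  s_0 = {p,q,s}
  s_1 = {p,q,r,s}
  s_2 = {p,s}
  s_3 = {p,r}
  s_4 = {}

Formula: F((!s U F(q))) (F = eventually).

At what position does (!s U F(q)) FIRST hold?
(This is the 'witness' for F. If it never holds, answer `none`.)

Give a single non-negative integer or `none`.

Answer: 0

Derivation:
s_0={p,q,s}: (!s U F(q))=True !s=False s=True F(q)=True q=True
s_1={p,q,r,s}: (!s U F(q))=True !s=False s=True F(q)=True q=True
s_2={p,s}: (!s U F(q))=False !s=False s=True F(q)=False q=False
s_3={p,r}: (!s U F(q))=False !s=True s=False F(q)=False q=False
s_4={}: (!s U F(q))=False !s=True s=False F(q)=False q=False
F((!s U F(q))) holds; first witness at position 0.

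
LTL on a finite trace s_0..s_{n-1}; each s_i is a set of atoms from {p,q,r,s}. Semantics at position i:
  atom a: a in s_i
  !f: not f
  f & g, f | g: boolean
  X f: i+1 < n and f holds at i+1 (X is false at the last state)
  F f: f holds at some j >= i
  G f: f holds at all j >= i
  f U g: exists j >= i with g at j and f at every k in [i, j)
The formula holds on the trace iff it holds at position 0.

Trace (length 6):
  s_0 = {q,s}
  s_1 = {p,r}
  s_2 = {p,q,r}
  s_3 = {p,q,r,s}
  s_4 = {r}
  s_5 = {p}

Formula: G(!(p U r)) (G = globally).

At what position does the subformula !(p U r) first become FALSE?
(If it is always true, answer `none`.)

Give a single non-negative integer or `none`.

s_0={q,s}: !(p U r)=True (p U r)=False p=False r=False
s_1={p,r}: !(p U r)=False (p U r)=True p=True r=True
s_2={p,q,r}: !(p U r)=False (p U r)=True p=True r=True
s_3={p,q,r,s}: !(p U r)=False (p U r)=True p=True r=True
s_4={r}: !(p U r)=False (p U r)=True p=False r=True
s_5={p}: !(p U r)=True (p U r)=False p=True r=False
G(!(p U r)) holds globally = False
First violation at position 1.

Answer: 1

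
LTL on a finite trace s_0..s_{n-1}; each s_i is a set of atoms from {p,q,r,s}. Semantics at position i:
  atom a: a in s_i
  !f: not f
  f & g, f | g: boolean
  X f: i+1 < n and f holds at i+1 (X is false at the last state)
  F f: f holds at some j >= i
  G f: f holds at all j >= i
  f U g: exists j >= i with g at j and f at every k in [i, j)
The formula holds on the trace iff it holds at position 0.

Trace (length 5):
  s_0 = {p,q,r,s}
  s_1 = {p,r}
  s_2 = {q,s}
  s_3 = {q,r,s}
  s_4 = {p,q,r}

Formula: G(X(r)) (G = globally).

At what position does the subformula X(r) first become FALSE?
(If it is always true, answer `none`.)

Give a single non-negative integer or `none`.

Answer: 1

Derivation:
s_0={p,q,r,s}: X(r)=True r=True
s_1={p,r}: X(r)=False r=True
s_2={q,s}: X(r)=True r=False
s_3={q,r,s}: X(r)=True r=True
s_4={p,q,r}: X(r)=False r=True
G(X(r)) holds globally = False
First violation at position 1.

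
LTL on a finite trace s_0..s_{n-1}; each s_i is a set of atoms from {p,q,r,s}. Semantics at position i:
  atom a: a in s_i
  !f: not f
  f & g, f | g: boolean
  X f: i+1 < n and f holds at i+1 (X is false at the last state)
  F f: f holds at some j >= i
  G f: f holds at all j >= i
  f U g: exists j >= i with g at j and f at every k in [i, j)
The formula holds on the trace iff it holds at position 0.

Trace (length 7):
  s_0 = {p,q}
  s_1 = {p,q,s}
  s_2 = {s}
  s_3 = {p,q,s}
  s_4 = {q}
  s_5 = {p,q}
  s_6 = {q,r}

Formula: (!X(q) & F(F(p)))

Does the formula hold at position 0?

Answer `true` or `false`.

Answer: false

Derivation:
s_0={p,q}: (!X(q) & F(F(p)))=False !X(q)=False X(q)=True q=True F(F(p))=True F(p)=True p=True
s_1={p,q,s}: (!X(q) & F(F(p)))=True !X(q)=True X(q)=False q=True F(F(p))=True F(p)=True p=True
s_2={s}: (!X(q) & F(F(p)))=False !X(q)=False X(q)=True q=False F(F(p))=True F(p)=True p=False
s_3={p,q,s}: (!X(q) & F(F(p)))=False !X(q)=False X(q)=True q=True F(F(p))=True F(p)=True p=True
s_4={q}: (!X(q) & F(F(p)))=False !X(q)=False X(q)=True q=True F(F(p))=True F(p)=True p=False
s_5={p,q}: (!X(q) & F(F(p)))=False !X(q)=False X(q)=True q=True F(F(p))=True F(p)=True p=True
s_6={q,r}: (!X(q) & F(F(p)))=False !X(q)=True X(q)=False q=True F(F(p))=False F(p)=False p=False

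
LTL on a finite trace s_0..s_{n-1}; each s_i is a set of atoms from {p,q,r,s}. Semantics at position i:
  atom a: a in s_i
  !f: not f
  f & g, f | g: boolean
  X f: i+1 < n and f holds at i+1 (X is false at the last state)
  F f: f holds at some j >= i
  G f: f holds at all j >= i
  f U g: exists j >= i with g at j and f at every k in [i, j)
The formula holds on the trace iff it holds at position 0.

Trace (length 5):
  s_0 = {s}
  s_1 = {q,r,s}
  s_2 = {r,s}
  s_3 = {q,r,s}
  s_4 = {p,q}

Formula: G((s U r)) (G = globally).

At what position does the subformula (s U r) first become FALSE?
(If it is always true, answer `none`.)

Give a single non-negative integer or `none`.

Answer: 4

Derivation:
s_0={s}: (s U r)=True s=True r=False
s_1={q,r,s}: (s U r)=True s=True r=True
s_2={r,s}: (s U r)=True s=True r=True
s_3={q,r,s}: (s U r)=True s=True r=True
s_4={p,q}: (s U r)=False s=False r=False
G((s U r)) holds globally = False
First violation at position 4.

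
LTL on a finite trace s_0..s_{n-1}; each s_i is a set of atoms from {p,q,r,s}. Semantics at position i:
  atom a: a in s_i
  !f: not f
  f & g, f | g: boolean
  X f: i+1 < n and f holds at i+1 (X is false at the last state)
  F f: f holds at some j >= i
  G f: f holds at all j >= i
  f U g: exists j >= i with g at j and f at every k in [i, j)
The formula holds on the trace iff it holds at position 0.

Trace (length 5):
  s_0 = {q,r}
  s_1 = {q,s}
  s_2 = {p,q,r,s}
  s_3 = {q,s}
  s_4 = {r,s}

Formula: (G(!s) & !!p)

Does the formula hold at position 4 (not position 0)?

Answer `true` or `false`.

Answer: false

Derivation:
s_0={q,r}: (G(!s) & !!p)=False G(!s)=False !s=True s=False !!p=False !p=True p=False
s_1={q,s}: (G(!s) & !!p)=False G(!s)=False !s=False s=True !!p=False !p=True p=False
s_2={p,q,r,s}: (G(!s) & !!p)=False G(!s)=False !s=False s=True !!p=True !p=False p=True
s_3={q,s}: (G(!s) & !!p)=False G(!s)=False !s=False s=True !!p=False !p=True p=False
s_4={r,s}: (G(!s) & !!p)=False G(!s)=False !s=False s=True !!p=False !p=True p=False
Evaluating at position 4: result = False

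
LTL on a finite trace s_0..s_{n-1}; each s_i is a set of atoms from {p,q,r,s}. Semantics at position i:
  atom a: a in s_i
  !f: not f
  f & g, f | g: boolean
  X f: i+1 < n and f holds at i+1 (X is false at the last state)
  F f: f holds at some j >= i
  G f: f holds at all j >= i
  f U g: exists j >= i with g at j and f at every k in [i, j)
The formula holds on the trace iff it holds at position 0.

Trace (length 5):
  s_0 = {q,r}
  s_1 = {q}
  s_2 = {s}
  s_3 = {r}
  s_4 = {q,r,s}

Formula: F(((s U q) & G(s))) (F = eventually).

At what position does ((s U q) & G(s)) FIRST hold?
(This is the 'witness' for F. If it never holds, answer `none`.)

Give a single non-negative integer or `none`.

Answer: 4

Derivation:
s_0={q,r}: ((s U q) & G(s))=False (s U q)=True s=False q=True G(s)=False
s_1={q}: ((s U q) & G(s))=False (s U q)=True s=False q=True G(s)=False
s_2={s}: ((s U q) & G(s))=False (s U q)=False s=True q=False G(s)=False
s_3={r}: ((s U q) & G(s))=False (s U q)=False s=False q=False G(s)=False
s_4={q,r,s}: ((s U q) & G(s))=True (s U q)=True s=True q=True G(s)=True
F(((s U q) & G(s))) holds; first witness at position 4.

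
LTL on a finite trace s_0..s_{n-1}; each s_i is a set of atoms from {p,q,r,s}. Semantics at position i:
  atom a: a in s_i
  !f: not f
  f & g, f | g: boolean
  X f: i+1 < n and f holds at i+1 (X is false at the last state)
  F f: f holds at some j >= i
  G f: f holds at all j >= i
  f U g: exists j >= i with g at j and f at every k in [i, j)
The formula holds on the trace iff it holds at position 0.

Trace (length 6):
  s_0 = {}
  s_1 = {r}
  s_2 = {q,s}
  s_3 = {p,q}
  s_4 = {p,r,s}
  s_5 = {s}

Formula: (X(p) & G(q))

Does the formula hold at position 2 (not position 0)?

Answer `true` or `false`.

s_0={}: (X(p) & G(q))=False X(p)=False p=False G(q)=False q=False
s_1={r}: (X(p) & G(q))=False X(p)=False p=False G(q)=False q=False
s_2={q,s}: (X(p) & G(q))=False X(p)=True p=False G(q)=False q=True
s_3={p,q}: (X(p) & G(q))=False X(p)=True p=True G(q)=False q=True
s_4={p,r,s}: (X(p) & G(q))=False X(p)=False p=True G(q)=False q=False
s_5={s}: (X(p) & G(q))=False X(p)=False p=False G(q)=False q=False
Evaluating at position 2: result = False

Answer: false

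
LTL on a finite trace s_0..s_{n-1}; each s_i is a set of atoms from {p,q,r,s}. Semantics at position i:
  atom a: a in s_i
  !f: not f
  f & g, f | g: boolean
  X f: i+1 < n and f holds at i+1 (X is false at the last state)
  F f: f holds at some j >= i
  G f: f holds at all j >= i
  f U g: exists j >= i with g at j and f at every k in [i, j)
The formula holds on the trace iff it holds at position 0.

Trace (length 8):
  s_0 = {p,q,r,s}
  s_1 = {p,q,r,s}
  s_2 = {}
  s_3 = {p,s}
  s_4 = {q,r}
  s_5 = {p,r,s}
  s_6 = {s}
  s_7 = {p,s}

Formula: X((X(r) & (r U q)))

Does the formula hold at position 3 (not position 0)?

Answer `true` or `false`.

Answer: true

Derivation:
s_0={p,q,r,s}: X((X(r) & (r U q)))=False (X(r) & (r U q))=True X(r)=True r=True (r U q)=True q=True
s_1={p,q,r,s}: X((X(r) & (r U q)))=False (X(r) & (r U q))=False X(r)=False r=True (r U q)=True q=True
s_2={}: X((X(r) & (r U q)))=False (X(r) & (r U q))=False X(r)=False r=False (r U q)=False q=False
s_3={p,s}: X((X(r) & (r U q)))=True (X(r) & (r U q))=False X(r)=True r=False (r U q)=False q=False
s_4={q,r}: X((X(r) & (r U q)))=False (X(r) & (r U q))=True X(r)=True r=True (r U q)=True q=True
s_5={p,r,s}: X((X(r) & (r U q)))=False (X(r) & (r U q))=False X(r)=False r=True (r U q)=False q=False
s_6={s}: X((X(r) & (r U q)))=False (X(r) & (r U q))=False X(r)=False r=False (r U q)=False q=False
s_7={p,s}: X((X(r) & (r U q)))=False (X(r) & (r U q))=False X(r)=False r=False (r U q)=False q=False
Evaluating at position 3: result = True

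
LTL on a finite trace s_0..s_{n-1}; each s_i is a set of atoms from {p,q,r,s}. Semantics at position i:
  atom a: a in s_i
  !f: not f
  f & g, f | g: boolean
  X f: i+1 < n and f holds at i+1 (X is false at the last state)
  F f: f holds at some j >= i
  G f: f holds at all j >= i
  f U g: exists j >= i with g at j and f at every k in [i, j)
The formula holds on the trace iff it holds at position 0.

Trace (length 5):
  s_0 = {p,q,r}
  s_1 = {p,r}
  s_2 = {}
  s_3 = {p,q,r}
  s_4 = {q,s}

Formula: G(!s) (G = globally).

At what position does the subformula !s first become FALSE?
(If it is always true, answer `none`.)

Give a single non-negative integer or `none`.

Answer: 4

Derivation:
s_0={p,q,r}: !s=True s=False
s_1={p,r}: !s=True s=False
s_2={}: !s=True s=False
s_3={p,q,r}: !s=True s=False
s_4={q,s}: !s=False s=True
G(!s) holds globally = False
First violation at position 4.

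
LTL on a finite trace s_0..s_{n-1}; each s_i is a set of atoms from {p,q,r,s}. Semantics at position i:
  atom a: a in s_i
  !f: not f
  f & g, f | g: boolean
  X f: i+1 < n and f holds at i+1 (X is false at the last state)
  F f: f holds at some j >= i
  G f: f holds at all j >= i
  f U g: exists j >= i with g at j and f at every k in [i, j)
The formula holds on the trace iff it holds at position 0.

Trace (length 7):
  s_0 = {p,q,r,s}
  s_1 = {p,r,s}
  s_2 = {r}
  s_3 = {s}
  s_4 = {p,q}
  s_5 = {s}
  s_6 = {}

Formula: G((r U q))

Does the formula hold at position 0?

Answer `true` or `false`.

Answer: false

Derivation:
s_0={p,q,r,s}: G((r U q))=False (r U q)=True r=True q=True
s_1={p,r,s}: G((r U q))=False (r U q)=False r=True q=False
s_2={r}: G((r U q))=False (r U q)=False r=True q=False
s_3={s}: G((r U q))=False (r U q)=False r=False q=False
s_4={p,q}: G((r U q))=False (r U q)=True r=False q=True
s_5={s}: G((r U q))=False (r U q)=False r=False q=False
s_6={}: G((r U q))=False (r U q)=False r=False q=False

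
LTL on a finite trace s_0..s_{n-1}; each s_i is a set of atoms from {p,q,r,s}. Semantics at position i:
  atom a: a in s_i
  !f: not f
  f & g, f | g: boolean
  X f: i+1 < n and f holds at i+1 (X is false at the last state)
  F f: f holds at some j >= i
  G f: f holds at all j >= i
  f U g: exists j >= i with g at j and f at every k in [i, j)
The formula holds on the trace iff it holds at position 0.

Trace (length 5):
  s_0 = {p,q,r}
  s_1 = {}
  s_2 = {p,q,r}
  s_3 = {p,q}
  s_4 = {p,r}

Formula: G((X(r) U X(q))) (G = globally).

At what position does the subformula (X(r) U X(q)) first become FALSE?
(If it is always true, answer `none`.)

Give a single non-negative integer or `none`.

Answer: 0

Derivation:
s_0={p,q,r}: (X(r) U X(q))=False X(r)=False r=True X(q)=False q=True
s_1={}: (X(r) U X(q))=True X(r)=True r=False X(q)=True q=False
s_2={p,q,r}: (X(r) U X(q))=True X(r)=False r=True X(q)=True q=True
s_3={p,q}: (X(r) U X(q))=False X(r)=True r=False X(q)=False q=True
s_4={p,r}: (X(r) U X(q))=False X(r)=False r=True X(q)=False q=False
G((X(r) U X(q))) holds globally = False
First violation at position 0.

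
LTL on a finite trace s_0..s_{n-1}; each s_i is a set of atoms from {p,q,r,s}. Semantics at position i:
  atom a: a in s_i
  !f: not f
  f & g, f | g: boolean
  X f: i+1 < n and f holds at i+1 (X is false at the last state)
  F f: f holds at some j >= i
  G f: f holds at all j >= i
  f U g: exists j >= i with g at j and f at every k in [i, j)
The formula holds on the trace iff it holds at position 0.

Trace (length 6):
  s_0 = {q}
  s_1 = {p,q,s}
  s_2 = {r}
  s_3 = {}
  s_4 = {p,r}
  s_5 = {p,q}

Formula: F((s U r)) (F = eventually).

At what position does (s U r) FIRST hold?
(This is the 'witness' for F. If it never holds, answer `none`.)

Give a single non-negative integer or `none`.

Answer: 1

Derivation:
s_0={q}: (s U r)=False s=False r=False
s_1={p,q,s}: (s U r)=True s=True r=False
s_2={r}: (s U r)=True s=False r=True
s_3={}: (s U r)=False s=False r=False
s_4={p,r}: (s U r)=True s=False r=True
s_5={p,q}: (s U r)=False s=False r=False
F((s U r)) holds; first witness at position 1.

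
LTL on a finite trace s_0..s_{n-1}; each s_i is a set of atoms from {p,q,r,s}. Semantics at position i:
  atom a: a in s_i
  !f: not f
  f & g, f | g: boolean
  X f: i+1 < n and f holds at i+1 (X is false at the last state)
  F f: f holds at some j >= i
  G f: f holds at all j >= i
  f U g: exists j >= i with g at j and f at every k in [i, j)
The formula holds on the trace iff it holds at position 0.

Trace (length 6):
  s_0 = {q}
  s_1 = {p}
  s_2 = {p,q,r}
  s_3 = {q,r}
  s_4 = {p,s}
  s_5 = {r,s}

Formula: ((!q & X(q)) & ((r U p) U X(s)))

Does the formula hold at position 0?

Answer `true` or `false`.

Answer: false

Derivation:
s_0={q}: ((!q & X(q)) & ((r U p) U X(s)))=False (!q & X(q))=False !q=False q=True X(q)=False ((r U p) U X(s))=False (r U p)=False r=False p=False X(s)=False s=False
s_1={p}: ((!q & X(q)) & ((r U p) U X(s)))=True (!q & X(q))=True !q=True q=False X(q)=True ((r U p) U X(s))=True (r U p)=True r=False p=True X(s)=False s=False
s_2={p,q,r}: ((!q & X(q)) & ((r U p) U X(s)))=False (!q & X(q))=False !q=False q=True X(q)=True ((r U p) U X(s))=True (r U p)=True r=True p=True X(s)=False s=False
s_3={q,r}: ((!q & X(q)) & ((r U p) U X(s)))=False (!q & X(q))=False !q=False q=True X(q)=False ((r U p) U X(s))=True (r U p)=True r=True p=False X(s)=True s=False
s_4={p,s}: ((!q & X(q)) & ((r U p) U X(s)))=False (!q & X(q))=False !q=True q=False X(q)=False ((r U p) U X(s))=True (r U p)=True r=False p=True X(s)=True s=True
s_5={r,s}: ((!q & X(q)) & ((r U p) U X(s)))=False (!q & X(q))=False !q=True q=False X(q)=False ((r U p) U X(s))=False (r U p)=False r=True p=False X(s)=False s=True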